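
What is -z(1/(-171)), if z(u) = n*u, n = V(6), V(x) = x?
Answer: 2/57 ≈ 0.035088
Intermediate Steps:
n = 6
z(u) = 6*u
-z(1/(-171)) = -6/(-171) = -6*(-1)/171 = -1*(-2/57) = 2/57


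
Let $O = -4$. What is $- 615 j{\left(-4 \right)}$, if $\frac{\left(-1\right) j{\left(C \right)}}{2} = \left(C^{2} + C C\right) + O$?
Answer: $34440$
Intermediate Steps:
$j{\left(C \right)} = 8 - 4 C^{2}$ ($j{\left(C \right)} = - 2 \left(\left(C^{2} + C C\right) - 4\right) = - 2 \left(\left(C^{2} + C^{2}\right) - 4\right) = - 2 \left(2 C^{2} - 4\right) = - 2 \left(-4 + 2 C^{2}\right) = 8 - 4 C^{2}$)
$- 615 j{\left(-4 \right)} = - 615 \left(8 - 4 \left(-4\right)^{2}\right) = - 615 \left(8 - 64\right) = \left(-615\right) \left(-56\right) = 34440$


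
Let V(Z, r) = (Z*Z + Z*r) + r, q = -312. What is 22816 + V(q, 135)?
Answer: 78175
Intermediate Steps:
V(Z, r) = r + Z² + Z*r (V(Z, r) = (Z² + Z*r) + r = r + Z² + Z*r)
22816 + V(q, 135) = 22816 + (135 + (-312)² - 312*135) = 22816 + (135 + 97344 - 42120) = 22816 + 55359 = 78175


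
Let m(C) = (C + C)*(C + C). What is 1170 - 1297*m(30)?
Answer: -4668030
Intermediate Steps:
m(C) = 4*C² (m(C) = (2*C)*(2*C) = 4*C²)
1170 - 1297*m(30) = 1170 - 5188*30² = 1170 - 5188*900 = 1170 - 1297*3600 = 1170 - 4669200 = -4668030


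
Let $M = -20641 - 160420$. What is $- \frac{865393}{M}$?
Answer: $\frac{865393}{181061} \approx 4.7796$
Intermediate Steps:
$M = -181061$
$- \frac{865393}{M} = - \frac{865393}{-181061} = \left(-865393\right) \left(- \frac{1}{181061}\right) = \frac{865393}{181061}$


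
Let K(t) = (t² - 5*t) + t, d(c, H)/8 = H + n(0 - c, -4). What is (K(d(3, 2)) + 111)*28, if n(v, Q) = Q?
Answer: 12068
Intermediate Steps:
d(c, H) = -32 + 8*H (d(c, H) = 8*(H - 4) = 8*(-4 + H) = -32 + 8*H)
K(t) = t² - 4*t
(K(d(3, 2)) + 111)*28 = ((-32 + 8*2)*(-4 + (-32 + 8*2)) + 111)*28 = ((-32 + 16)*(-4 + (-32 + 16)) + 111)*28 = (-16*(-4 - 16) + 111)*28 = (-16*(-20) + 111)*28 = (320 + 111)*28 = 431*28 = 12068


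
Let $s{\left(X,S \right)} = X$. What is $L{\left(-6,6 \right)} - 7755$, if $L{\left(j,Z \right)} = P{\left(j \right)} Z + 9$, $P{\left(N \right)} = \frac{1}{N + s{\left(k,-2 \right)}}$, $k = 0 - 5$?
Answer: $- \frac{85212}{11} \approx -7746.5$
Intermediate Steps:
$k = -5$
$P{\left(N \right)} = \frac{1}{-5 + N}$ ($P{\left(N \right)} = \frac{1}{N - 5} = \frac{1}{-5 + N}$)
$L{\left(j,Z \right)} = 9 + \frac{Z}{-5 + j}$ ($L{\left(j,Z \right)} = \frac{Z}{-5 + j} + 9 = 9 + \frac{Z}{-5 + j}$)
$L{\left(-6,6 \right)} - 7755 = \frac{-45 + 6 + 9 \left(-6\right)}{-5 - 6} - 7755 = \frac{-45 + 6 - 54}{-11} - 7755 = \left(- \frac{1}{11}\right) \left(-93\right) - 7755 = \frac{93}{11} - 7755 = - \frac{85212}{11}$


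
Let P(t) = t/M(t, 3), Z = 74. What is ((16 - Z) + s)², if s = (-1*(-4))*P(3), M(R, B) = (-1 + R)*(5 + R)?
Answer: 52441/16 ≈ 3277.6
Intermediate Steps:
P(t) = t/(-5 + t² + 4*t)
s = ¾ (s = (-1*(-4))*(3/(-5 + 3² + 4*3)) = 4*(3/(-5 + 9 + 12)) = 4*(3/16) = ¾ ≈ 0.75000)
((16 - Z) + s)² = ((16 - 1*74) + ¾)² = ((16 - 74) + ¾)² = (-58 + ¾)² = (-229/4)² = 52441/16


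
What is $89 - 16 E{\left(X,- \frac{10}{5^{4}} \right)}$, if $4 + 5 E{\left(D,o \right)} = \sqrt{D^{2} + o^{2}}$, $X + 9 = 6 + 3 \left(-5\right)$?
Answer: $\frac{509}{5} - \frac{32 \sqrt{1265626}}{625} \approx 44.2$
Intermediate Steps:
$X = -18$ ($X = -9 + \left(6 + 3 \left(-5\right)\right) = -9 + \left(6 - 15\right) = -9 - 9 = -18$)
$E{\left(D,o \right)} = - \frac{4}{5} + \frac{\sqrt{D^{2} + o^{2}}}{5}$
$89 - 16 E{\left(X,- \frac{10}{5^{4}} \right)} = 89 - 16 \left(- \frac{4}{5} + \frac{\sqrt{\left(-18\right)^{2} + \left(- \frac{10}{5^{4}}\right)^{2}}}{5}\right) = 89 - 16 \left(- \frac{4}{5} + \frac{\sqrt{324 + \left(- \frac{10}{625}\right)^{2}}}{5}\right) = 89 - 16 \left(- \frac{4}{5} + \frac{\sqrt{324 + \left(\left(-10\right) \frac{1}{625}\right)^{2}}}{5}\right) = 89 - 16 \left(- \frac{4}{5} + \frac{\sqrt{324 + \left(- \frac{2}{125}\right)^{2}}}{5}\right) = 89 - 16 \left(- \frac{4}{5} + \frac{\sqrt{324 + \frac{4}{15625}}}{5}\right) = 89 - 16 \left(- \frac{4}{5} + \frac{\sqrt{\frac{5062504}{15625}}}{5}\right) = 89 - 16 \left(- \frac{4}{5} + \frac{\frac{2}{125} \sqrt{1265626}}{5}\right) = 89 - 16 \left(- \frac{4}{5} + \frac{2 \sqrt{1265626}}{625}\right) = 89 + \left(\frac{64}{5} - \frac{32 \sqrt{1265626}}{625}\right) = \frac{509}{5} - \frac{32 \sqrt{1265626}}{625}$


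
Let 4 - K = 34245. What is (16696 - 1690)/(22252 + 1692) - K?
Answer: 9998555/292 ≈ 34242.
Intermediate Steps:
K = -34241 (K = 4 - 1*34245 = 4 - 34245 = -34241)
(16696 - 1690)/(22252 + 1692) - K = (16696 - 1690)/(22252 + 1692) - 1*(-34241) = 15006/23944 + 34241 = 15006*(1/23944) + 34241 = 183/292 + 34241 = 9998555/292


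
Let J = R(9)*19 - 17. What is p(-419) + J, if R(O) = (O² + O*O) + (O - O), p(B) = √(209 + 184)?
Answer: 3061 + √393 ≈ 3080.8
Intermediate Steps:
p(B) = √393
R(O) = 2*O² (R(O) = (O² + O²) + 0 = 2*O² + 0 = 2*O²)
J = 3061 (J = (2*9²)*19 - 17 = (2*81)*19 - 17 = 162*19 - 17 = 3078 - 17 = 3061)
p(-419) + J = √393 + 3061 = 3061 + √393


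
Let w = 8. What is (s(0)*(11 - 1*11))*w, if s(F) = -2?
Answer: 0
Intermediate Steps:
(s(0)*(11 - 1*11))*w = -2*(11 - 1*11)*8 = -2*(11 - 11)*8 = -2*0*8 = 0*8 = 0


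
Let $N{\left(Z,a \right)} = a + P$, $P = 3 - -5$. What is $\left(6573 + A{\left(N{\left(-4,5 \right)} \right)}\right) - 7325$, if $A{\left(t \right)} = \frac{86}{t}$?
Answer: $- \frac{9690}{13} \approx -745.38$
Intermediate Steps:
$P = 8$ ($P = 3 + 5 = 8$)
$N{\left(Z,a \right)} = 8 + a$ ($N{\left(Z,a \right)} = a + 8 = 8 + a$)
$\left(6573 + A{\left(N{\left(-4,5 \right)} \right)}\right) - 7325 = \left(6573 + \frac{86}{8 + 5}\right) - 7325 = \left(6573 + \frac{86}{13}\right) - 7325 = \frac{85535}{13} - 7325 = - \frac{9690}{13}$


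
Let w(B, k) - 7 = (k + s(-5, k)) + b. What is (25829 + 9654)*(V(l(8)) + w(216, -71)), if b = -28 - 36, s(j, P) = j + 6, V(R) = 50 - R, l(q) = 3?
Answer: -2838640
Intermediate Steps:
s(j, P) = 6 + j
b = -64
w(B, k) = -56 + k (w(B, k) = 7 + ((k + (6 - 5)) - 64) = 7 + ((k + 1) - 64) = 7 + ((1 + k) - 64) = 7 + (-63 + k) = -56 + k)
(25829 + 9654)*(V(l(8)) + w(216, -71)) = (25829 + 9654)*((50 - 1*3) + (-56 - 71)) = 35483*((50 - 3) - 127) = 35483*(47 - 127) = 35483*(-80) = -2838640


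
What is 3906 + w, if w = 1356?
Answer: 5262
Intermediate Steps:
3906 + w = 3906 + 1356 = 5262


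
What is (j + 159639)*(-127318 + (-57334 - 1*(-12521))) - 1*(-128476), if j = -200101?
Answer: 6964892998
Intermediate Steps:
(j + 159639)*(-127318 + (-57334 - 1*(-12521))) - 1*(-128476) = (-200101 + 159639)*(-127318 + (-57334 - 1*(-12521))) - 1*(-128476) = -40462*(-127318 + (-57334 + 12521)) + 128476 = -40462*(-127318 - 44813) + 128476 = -40462*(-172131) + 128476 = 6964764522 + 128476 = 6964892998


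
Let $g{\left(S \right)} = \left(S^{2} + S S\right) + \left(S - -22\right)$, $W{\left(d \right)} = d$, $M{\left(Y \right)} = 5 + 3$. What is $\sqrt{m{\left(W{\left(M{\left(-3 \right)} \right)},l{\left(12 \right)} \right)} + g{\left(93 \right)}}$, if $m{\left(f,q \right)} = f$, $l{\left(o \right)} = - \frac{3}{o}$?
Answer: $\sqrt{17421} \approx 131.99$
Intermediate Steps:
$M{\left(Y \right)} = 8$
$g{\left(S \right)} = 22 + S + 2 S^{2}$ ($g{\left(S \right)} = \left(S^{2} + S^{2}\right) + \left(S + 22\right) = 2 S^{2} + \left(22 + S\right) = 22 + S + 2 S^{2}$)
$\sqrt{m{\left(W{\left(M{\left(-3 \right)} \right)},l{\left(12 \right)} \right)} + g{\left(93 \right)}} = \sqrt{8 + \left(22 + 93 + 2 \cdot 93^{2}\right)} = \sqrt{8 + \left(22 + 93 + 2 \cdot 8649\right)} = \sqrt{8 + \left(22 + 93 + 17298\right)} = \sqrt{8 + 17413} = \sqrt{17421}$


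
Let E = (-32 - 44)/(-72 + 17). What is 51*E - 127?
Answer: -3109/55 ≈ -56.527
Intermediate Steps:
E = 76/55 (E = -76/(-55) = -76*(-1/55) = 76/55 ≈ 1.3818)
51*E - 127 = 51*(76/55) - 127 = 3876/55 - 127 = -3109/55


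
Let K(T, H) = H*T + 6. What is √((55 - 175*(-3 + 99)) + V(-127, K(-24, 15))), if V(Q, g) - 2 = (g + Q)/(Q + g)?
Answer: I*√16742 ≈ 129.39*I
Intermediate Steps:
K(T, H) = 6 + H*T
V(Q, g) = 3 (V(Q, g) = 2 + (g + Q)/(Q + g) = 2 + (Q + g)/(Q + g) = 2 + 1 = 3)
√((55 - 175*(-3 + 99)) + V(-127, K(-24, 15))) = √((55 - 175*(-3 + 99)) + 3) = √((55 - 175*96) + 3) = √((55 - 16800) + 3) = √(-16745 + 3) = √(-16742) = I*√16742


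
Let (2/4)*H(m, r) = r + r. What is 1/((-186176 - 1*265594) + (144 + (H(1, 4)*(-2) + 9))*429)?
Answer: -1/399861 ≈ -2.5009e-6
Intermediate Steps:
H(m, r) = 4*r (H(m, r) = 2*(r + r) = 2*(2*r) = 4*r)
1/((-186176 - 1*265594) + (144 + (H(1, 4)*(-2) + 9))*429) = 1/((-186176 - 1*265594) + (144 + ((4*4)*(-2) + 9))*429) = 1/((-186176 - 265594) + (144 + (16*(-2) + 9))*429) = 1/(-451770 + (144 + (-32 + 9))*429) = 1/(-451770 + (144 - 23)*429) = 1/(-451770 + 121*429) = 1/(-451770 + 51909) = 1/(-399861) = -1/399861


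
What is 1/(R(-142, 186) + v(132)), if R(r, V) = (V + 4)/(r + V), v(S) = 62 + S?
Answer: 22/4363 ≈ 0.0050424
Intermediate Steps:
R(r, V) = (4 + V)/(V + r)
1/(R(-142, 186) + v(132)) = 1/((4 + 186)/(186 - 142) + (62 + 132)) = 1/(190/44 + 194) = 1/((1/44)*190 + 194) = 1/(95/22 + 194) = 1/(4363/22) = 22/4363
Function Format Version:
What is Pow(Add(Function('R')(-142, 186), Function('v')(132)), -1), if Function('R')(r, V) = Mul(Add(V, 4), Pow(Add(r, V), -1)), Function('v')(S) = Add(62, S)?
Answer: Rational(22, 4363) ≈ 0.0050424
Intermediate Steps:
Function('R')(r, V) = Mul(Pow(Add(V, r), -1), Add(4, V)) (Function('R')(r, V) = Mul(Add(4, V), Pow(Add(V, r), -1)) = Mul(Pow(Add(V, r), -1), Add(4, V)))
Pow(Add(Function('R')(-142, 186), Function('v')(132)), -1) = Pow(Add(Mul(Pow(Add(186, -142), -1), Add(4, 186)), Add(62, 132)), -1) = Pow(Add(Mul(Pow(44, -1), 190), 194), -1) = Pow(Add(Mul(Rational(1, 44), 190), 194), -1) = Pow(Add(Rational(95, 22), 194), -1) = Pow(Rational(4363, 22), -1) = Rational(22, 4363)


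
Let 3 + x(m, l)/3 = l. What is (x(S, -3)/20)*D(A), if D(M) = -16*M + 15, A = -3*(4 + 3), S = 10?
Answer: -3159/10 ≈ -315.90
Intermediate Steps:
x(m, l) = -9 + 3*l
A = -21 (A = -3*7 = -21)
D(M) = 15 - 16*M
(x(S, -3)/20)*D(A) = ((-9 + 3*(-3))/20)*(15 - 16*(-21)) = ((-9 - 9)*(1/20))*(15 + 336) = -18*1/20*351 = -9/10*351 = -3159/10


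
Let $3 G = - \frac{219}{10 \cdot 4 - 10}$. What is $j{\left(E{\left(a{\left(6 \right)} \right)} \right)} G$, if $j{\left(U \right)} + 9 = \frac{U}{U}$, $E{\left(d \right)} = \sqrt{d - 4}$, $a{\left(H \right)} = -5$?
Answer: $\frac{292}{15} \approx 19.467$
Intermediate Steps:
$E{\left(d \right)} = \sqrt{-4 + d}$
$j{\left(U \right)} = -8$ ($j{\left(U \right)} = -9 + \frac{U}{U} = -9 + 1 = -8$)
$G = - \frac{73}{30}$ ($G = \frac{\left(-219\right) \frac{1}{10 \cdot 4 - 10}}{3} = \frac{\left(-219\right) \frac{1}{40 - 10}}{3} = \frac{\left(-219\right) \frac{1}{30}}{3} = \frac{1}{3} \left(- \frac{73}{10}\right) = - \frac{73}{30} \approx -2.4333$)
$j{\left(E{\left(a{\left(6 \right)} \right)} \right)} G = \left(-8\right) \left(- \frac{73}{30}\right) = \frac{292}{15}$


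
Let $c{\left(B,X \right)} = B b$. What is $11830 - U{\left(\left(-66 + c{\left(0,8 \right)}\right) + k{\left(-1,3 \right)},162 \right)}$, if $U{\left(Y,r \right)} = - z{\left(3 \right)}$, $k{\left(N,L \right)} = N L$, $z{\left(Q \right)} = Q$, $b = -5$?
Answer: $11833$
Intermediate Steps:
$k{\left(N,L \right)} = L N$
$c{\left(B,X \right)} = - 5 B$ ($c{\left(B,X \right)} = B \left(-5\right) = - 5 B$)
$U{\left(Y,r \right)} = -3$ ($U{\left(Y,r \right)} = \left(-1\right) 3 = -3$)
$11830 - U{\left(\left(-66 + c{\left(0,8 \right)}\right) + k{\left(-1,3 \right)},162 \right)} = 11830 - -3 = 11830 + 3 = 11833$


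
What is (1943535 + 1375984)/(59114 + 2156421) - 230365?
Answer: -72911200108/316505 ≈ -2.3036e+5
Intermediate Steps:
(1943535 + 1375984)/(59114 + 2156421) - 230365 = 3319519/2215535 - 230365 = 3319519*(1/2215535) - 230365 = 474217/316505 - 230365 = -72911200108/316505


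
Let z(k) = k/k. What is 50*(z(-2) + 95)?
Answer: 4800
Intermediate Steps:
z(k) = 1
50*(z(-2) + 95) = 50*(1 + 95) = 50*96 = 4800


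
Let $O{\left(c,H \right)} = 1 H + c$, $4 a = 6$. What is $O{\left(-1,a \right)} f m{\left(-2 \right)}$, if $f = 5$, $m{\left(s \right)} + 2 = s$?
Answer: $-10$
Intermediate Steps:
$a = \frac{3}{2}$ ($a = \frac{1}{4} \cdot 6 = \frac{3}{2} \approx 1.5$)
$O{\left(c,H \right)} = H + c$
$m{\left(s \right)} = -2 + s$
$O{\left(-1,a \right)} f m{\left(-2 \right)} = \left(\frac{3}{2} - 1\right) 5 \left(-2 - 2\right) = \frac{1}{2} \cdot 5 \left(-4\right) = \frac{5}{2} \left(-4\right) = -10$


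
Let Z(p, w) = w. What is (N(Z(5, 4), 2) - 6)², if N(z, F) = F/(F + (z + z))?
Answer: 841/25 ≈ 33.640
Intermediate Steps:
N(z, F) = F/(F + 2*z)
(N(Z(5, 4), 2) - 6)² = (2/(2 + 2*4) - 6)² = (2/(2 + 8) - 6)² = (2/10 - 6)² = (2*(⅒) - 6)² = (⅕ - 6)² = (-29/5)² = 841/25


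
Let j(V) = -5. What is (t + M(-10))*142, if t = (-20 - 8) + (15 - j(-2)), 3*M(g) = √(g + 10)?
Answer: -1136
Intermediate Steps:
M(g) = √(10 + g)/3 (M(g) = √(g + 10)/3 = √(10 + g)/3)
t = -8 (t = (-20 - 8) + (15 - 1*(-5)) = -28 + (15 + 5) = -28 + 20 = -8)
(t + M(-10))*142 = (-8 + √(10 - 10)/3)*142 = (-8 + √0/3)*142 = (-8 + (⅓)*0)*142 = (-8 + 0)*142 = -8*142 = -1136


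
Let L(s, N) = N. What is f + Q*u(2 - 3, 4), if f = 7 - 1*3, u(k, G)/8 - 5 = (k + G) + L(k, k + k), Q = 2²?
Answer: 196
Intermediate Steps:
Q = 4
u(k, G) = 40 + 8*G + 24*k (u(k, G) = 40 + 8*((k + G) + (k + k)) = 40 + 8*((G + k) + 2*k) = 40 + 8*(G + 3*k) = 40 + (8*G + 24*k) = 40 + 8*G + 24*k)
f = 4 (f = 7 - 3 = 4)
f + Q*u(2 - 3, 4) = 4 + 4*(40 + 8*4 + 24*(2 - 3)) = 4 + 4*(40 + 32 + 24*(-1)) = 4 + 4*(40 + 32 - 24) = 4 + 4*48 = 4 + 192 = 196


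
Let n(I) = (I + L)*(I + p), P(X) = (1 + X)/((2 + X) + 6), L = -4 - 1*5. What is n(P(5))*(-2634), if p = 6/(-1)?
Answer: -21050928/169 ≈ -1.2456e+5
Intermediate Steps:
L = -9 (L = -4 - 5 = -9)
p = -6 (p = 6*(-1) = -6)
P(X) = (1 + X)/(8 + X)
n(I) = (-9 + I)*(-6 + I) (n(I) = (I - 9)*(I - 6) = (-9 + I)*(-6 + I))
n(P(5))*(-2634) = (54 + ((1 + 5)/(8 + 5))**2 - 15*(1 + 5)/(8 + 5))*(-2634) = (54 + (6/13)**2 - 15*6/13)*(-2634) = (54 + 36/169 - 90/13)*(-2634) = (7992/169)*(-2634) = -21050928/169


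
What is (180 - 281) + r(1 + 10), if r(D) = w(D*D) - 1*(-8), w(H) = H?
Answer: 28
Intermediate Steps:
r(D) = 8 + D² (r(D) = D*D - 1*(-8) = D² + 8 = 8 + D²)
(180 - 281) + r(1 + 10) = (180 - 281) + (8 + (1 + 10)²) = -101 + (8 + 11²) = -101 + (8 + 121) = -101 + 129 = 28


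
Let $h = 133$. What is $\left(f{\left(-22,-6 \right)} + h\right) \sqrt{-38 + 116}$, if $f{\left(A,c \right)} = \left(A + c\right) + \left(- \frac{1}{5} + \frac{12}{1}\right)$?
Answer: $\frac{584 \sqrt{78}}{5} \approx 1031.5$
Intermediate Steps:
$f{\left(A,c \right)} = \frac{59}{5} + A + c$ ($f{\left(A,c \right)} = \left(A + c\right) + \left(\left(-1\right) \frac{1}{5} + 12 \cdot 1\right) = \left(A + c\right) + \left(- \frac{1}{5} + 12\right) = \left(A + c\right) + \frac{59}{5} = \frac{59}{5} + A + c$)
$\left(f{\left(-22,-6 \right)} + h\right) \sqrt{-38 + 116} = \left(\left(\frac{59}{5} - 22 - 6\right) + 133\right) \sqrt{-38 + 116} = \left(- \frac{81}{5} + 133\right) \sqrt{78} = \frac{584 \sqrt{78}}{5}$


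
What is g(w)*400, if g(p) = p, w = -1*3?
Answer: -1200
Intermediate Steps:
w = -3
g(w)*400 = -3*400 = -1200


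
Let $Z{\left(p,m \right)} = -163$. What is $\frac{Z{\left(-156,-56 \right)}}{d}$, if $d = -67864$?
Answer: $\frac{163}{67864} \approx 0.0024019$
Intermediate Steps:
$\frac{Z{\left(-156,-56 \right)}}{d} = - \frac{163}{-67864} = \left(-163\right) \left(- \frac{1}{67864}\right) = \frac{163}{67864}$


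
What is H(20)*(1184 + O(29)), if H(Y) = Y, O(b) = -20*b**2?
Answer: -312720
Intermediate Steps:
H(20)*(1184 + O(29)) = 20*(1184 - 20*29**2) = 20*(1184 - 20*841) = 20*(1184 - 16820) = 20*(-15636) = -312720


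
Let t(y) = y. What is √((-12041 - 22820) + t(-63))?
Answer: 2*I*√8731 ≈ 186.88*I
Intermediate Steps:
√((-12041 - 22820) + t(-63)) = √((-12041 - 22820) - 63) = √(-34861 - 63) = √(-34924) = 2*I*√8731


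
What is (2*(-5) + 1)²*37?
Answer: 2997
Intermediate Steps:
(2*(-5) + 1)²*37 = (-10 + 1)²*37 = (-9)²*37 = 81*37 = 2997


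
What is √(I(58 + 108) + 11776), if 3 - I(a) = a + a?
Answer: √11447 ≈ 106.99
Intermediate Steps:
I(a) = 3 - 2*a (I(a) = 3 - (a + a) = 3 - 2*a)
√(I(58 + 108) + 11776) = √((3 - 2*(58 + 108)) + 11776) = √((3 - 2*166) + 11776) = √((3 - 332) + 11776) = √(-329 + 11776) = √11447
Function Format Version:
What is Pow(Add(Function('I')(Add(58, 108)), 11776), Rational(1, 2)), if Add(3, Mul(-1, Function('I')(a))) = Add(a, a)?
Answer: Pow(11447, Rational(1, 2)) ≈ 106.99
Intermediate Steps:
Function('I')(a) = Add(3, Mul(-2, a)) (Function('I')(a) = Add(3, Mul(-1, Add(a, a))) = Add(3, Mul(-1, Mul(2, a))) = Add(3, Mul(-2, a)))
Pow(Add(Function('I')(Add(58, 108)), 11776), Rational(1, 2)) = Pow(Add(Add(3, Mul(-2, Add(58, 108))), 11776), Rational(1, 2)) = Pow(Add(Add(3, Mul(-2, 166)), 11776), Rational(1, 2)) = Pow(Add(Add(3, -332), 11776), Rational(1, 2)) = Pow(Add(-329, 11776), Rational(1, 2)) = Pow(11447, Rational(1, 2))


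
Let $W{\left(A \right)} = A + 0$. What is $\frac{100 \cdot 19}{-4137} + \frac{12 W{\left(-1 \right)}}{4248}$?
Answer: $- \frac{75193}{162722} \approx -0.46209$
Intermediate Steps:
$W{\left(A \right)} = A$
$\frac{100 \cdot 19}{-4137} + \frac{12 W{\left(-1 \right)}}{4248} = \frac{100 \cdot 19}{-4137} + \frac{12 \left(-1\right)}{4248} = 1900 \left(- \frac{1}{4137}\right) - \frac{1}{354} = - \frac{1900}{4137} - \frac{1}{354} = - \frac{75193}{162722}$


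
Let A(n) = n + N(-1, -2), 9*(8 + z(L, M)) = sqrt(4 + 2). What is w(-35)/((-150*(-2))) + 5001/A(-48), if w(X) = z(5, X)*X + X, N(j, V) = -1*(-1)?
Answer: -297757/2820 - 7*sqrt(6)/540 ≈ -105.62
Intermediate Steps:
z(L, M) = -8 + sqrt(6)/9 (z(L, M) = -8 + sqrt(4 + 2)/9 = -8 + sqrt(6)/9)
N(j, V) = 1
w(X) = X + X*(-8 + sqrt(6)/9) (w(X) = (-8 + sqrt(6)/9)*X + X = X*(-8 + sqrt(6)/9) + X = X + X*(-8 + sqrt(6)/9))
A(n) = 1 + n (A(n) = n + 1 = 1 + n)
w(-35)/((-150*(-2))) + 5001/A(-48) = ((1/9)*(-35)*(-63 + sqrt(6)))/((-150*(-2))) + 5001/(1 - 48) = (245 - 35*sqrt(6)/9)/300 + 5001/(-47) = (245 - 35*sqrt(6)/9)*(1/300) + 5001*(-1/47) = (49/60 - 7*sqrt(6)/540) - 5001/47 = -297757/2820 - 7*sqrt(6)/540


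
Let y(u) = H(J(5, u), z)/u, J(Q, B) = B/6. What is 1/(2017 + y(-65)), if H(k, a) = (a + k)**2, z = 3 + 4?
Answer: 2340/4719251 ≈ 0.00049584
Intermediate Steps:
J(Q, B) = B/6 (J(Q, B) = B*(1/6) = B/6)
z = 7
y(u) = (7 + u/6)**2/u
1/(2017 + y(-65)) = 1/(2017 + (1/36)*(42 - 65)**2/(-65)) = 1/(2017 + (1/36)*(-1/65)*(-23)**2) = 1/(2017 + (1/36)*(-1/65)*529) = 1/(2017 - 529/2340) = 1/(4719251/2340) = 2340/4719251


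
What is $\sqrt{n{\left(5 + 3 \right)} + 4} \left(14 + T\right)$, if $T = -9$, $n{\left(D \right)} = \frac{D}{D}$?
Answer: $5 \sqrt{5} \approx 11.18$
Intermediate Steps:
$n{\left(D \right)} = 1$
$\sqrt{n{\left(5 + 3 \right)} + 4} \left(14 + T\right) = \sqrt{1 + 4} \left(14 - 9\right) = \sqrt{5} \cdot 5 = 5 \sqrt{5}$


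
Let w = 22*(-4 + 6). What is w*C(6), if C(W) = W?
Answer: 264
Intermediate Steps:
w = 44 (w = 22*2 = 44)
w*C(6) = 44*6 = 264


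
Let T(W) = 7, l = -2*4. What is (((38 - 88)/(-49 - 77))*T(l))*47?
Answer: 1175/9 ≈ 130.56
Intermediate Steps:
l = -8
(((38 - 88)/(-49 - 77))*T(l))*47 = (((38 - 88)/(-49 - 77))*7)*47 = (-50/(-126)*7)*47 = (-50*(-1/126)*7)*47 = ((25/63)*7)*47 = (25/9)*47 = 1175/9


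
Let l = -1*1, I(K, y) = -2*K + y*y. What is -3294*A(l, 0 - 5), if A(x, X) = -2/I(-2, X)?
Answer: 6588/29 ≈ 227.17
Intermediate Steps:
I(K, y) = y**2 - 2*K (I(K, y) = -2*K + y**2 = y**2 - 2*K)
l = -1
A(x, X) = -2/(4 + X**2) (A(x, X) = -2/(X**2 - 2*(-2)) = -2/(X**2 + 4) = -2/(4 + X**2))
-3294*A(l, 0 - 5) = -(-6588)/(4 + (0 - 5)**2) = -(-6588)/(4 + (-5)**2) = -(-6588)/(4 + 25) = -(-6588)/29 = -3294*(-2/29) = 6588/29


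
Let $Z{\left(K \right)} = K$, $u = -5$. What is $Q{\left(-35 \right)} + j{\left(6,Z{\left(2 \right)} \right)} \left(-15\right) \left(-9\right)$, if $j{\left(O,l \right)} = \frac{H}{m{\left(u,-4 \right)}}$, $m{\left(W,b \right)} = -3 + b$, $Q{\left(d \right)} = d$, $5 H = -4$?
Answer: $- \frac{137}{7} \approx -19.571$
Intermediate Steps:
$H = - \frac{4}{5}$ ($H = \frac{1}{5} \left(-4\right) = - \frac{4}{5} \approx -0.8$)
$j{\left(O,l \right)} = \frac{4}{35}$ ($j{\left(O,l \right)} = - \frac{4}{5 \left(-3 - 4\right)} = - \frac{4}{5 \left(-7\right)} = \left(- \frac{4}{5}\right) \left(- \frac{1}{7}\right) = \frac{4}{35}$)
$Q{\left(-35 \right)} + j{\left(6,Z{\left(2 \right)} \right)} \left(-15\right) \left(-9\right) = -35 + \frac{4}{35} \left(-15\right) \left(-9\right) = -35 - - \frac{108}{7} = -35 + \frac{108}{7} = - \frac{137}{7}$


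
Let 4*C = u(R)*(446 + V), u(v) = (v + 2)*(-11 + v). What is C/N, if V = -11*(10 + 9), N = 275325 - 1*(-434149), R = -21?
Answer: 18012/354737 ≈ 0.050776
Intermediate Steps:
N = 709474 (N = 275325 + 434149 = 709474)
u(v) = (-11 + v)*(2 + v) (u(v) = (2 + v)*(-11 + v) = (-11 + v)*(2 + v))
V = -209 (V = -11*19 = -209)
C = 36024 (C = ((-22 + (-21)² - 9*(-21))*(446 - 209))/4 = ((-22 + 441 + 189)*237)/4 = (608*237)/4 = (¼)*144096 = 36024)
C/N = 36024/709474 = 36024*(1/709474) = 18012/354737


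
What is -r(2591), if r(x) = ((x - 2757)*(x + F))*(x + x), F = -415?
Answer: 1871821312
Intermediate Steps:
r(x) = 2*x*(-2757 + x)*(-415 + x) (r(x) = ((x - 2757)*(x - 415))*(x + x) = ((-2757 + x)*(-415 + x))*(2*x) = 2*x*(-2757 + x)*(-415 + x))
-r(2591) = -2*2591*(1144155 + 2591**2 - 3172*2591) = -2*2591*(1144155 + 6713281 - 8218652) = -2*2591*(-361216) = -1*(-1871821312) = 1871821312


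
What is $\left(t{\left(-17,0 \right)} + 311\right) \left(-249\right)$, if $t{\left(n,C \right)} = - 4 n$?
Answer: $-94371$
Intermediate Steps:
$\left(t{\left(-17,0 \right)} + 311\right) \left(-249\right) = \left(\left(-4\right) \left(-17\right) + 311\right) \left(-249\right) = \left(68 + 311\right) \left(-249\right) = 379 \left(-249\right) = -94371$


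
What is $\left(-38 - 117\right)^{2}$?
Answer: $24025$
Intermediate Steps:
$\left(-38 - 117\right)^{2} = \left(-155\right)^{2} = 24025$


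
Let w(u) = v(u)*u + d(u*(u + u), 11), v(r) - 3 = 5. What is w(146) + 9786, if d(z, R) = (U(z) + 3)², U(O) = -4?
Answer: 10955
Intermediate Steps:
v(r) = 8 (v(r) = 3 + 5 = 8)
d(z, R) = 1 (d(z, R) = (-4 + 3)² = (-1)² = 1)
w(u) = 1 + 8*u (w(u) = 8*u + 1 = 1 + 8*u)
w(146) + 9786 = (1 + 8*146) + 9786 = (1 + 1168) + 9786 = 1169 + 9786 = 10955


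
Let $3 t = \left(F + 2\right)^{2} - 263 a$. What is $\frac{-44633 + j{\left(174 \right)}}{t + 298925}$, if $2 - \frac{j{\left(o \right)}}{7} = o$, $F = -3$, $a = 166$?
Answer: $- \frac{137511}{853118} \approx -0.16119$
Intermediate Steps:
$j{\left(o \right)} = 14 - 7 o$
$t = - \frac{43657}{3}$ ($t = \frac{\left(-3 + 2\right)^{2} - 43658}{3} = \frac{\left(-1\right)^{2} - 43658}{3} = \frac{1 - 43658}{3} = \frac{1}{3} \left(-43657\right) = - \frac{43657}{3} \approx -14552.0$)
$\frac{-44633 + j{\left(174 \right)}}{t + 298925} = \frac{-44633 + \left(14 - 1218\right)}{- \frac{43657}{3} + 298925} = \frac{-44633 + \left(14 - 1218\right)}{\frac{853118}{3}} = \left(-44633 - 1204\right) \frac{3}{853118} = \left(-45837\right) \frac{3}{853118} = - \frac{137511}{853118}$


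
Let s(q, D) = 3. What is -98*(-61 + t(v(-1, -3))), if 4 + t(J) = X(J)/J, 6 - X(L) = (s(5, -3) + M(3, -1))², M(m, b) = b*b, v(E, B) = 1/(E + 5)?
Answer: 10290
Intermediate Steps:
v(E, B) = 1/(5 + E)
M(m, b) = b²
X(L) = -10 (X(L) = 6 - (3 + (-1)²)² = 6 - (3 + 1)² = 6 - 1*4² = 6 - 1*16 = 6 - 16 = -10)
t(J) = -4 - 10/J
-98*(-61 + t(v(-1, -3))) = -98*(-61 + (-4 - 10/(1/(5 - 1)))) = -98*(-61 + (-4 - 10/(1/4))) = -98*(-61 + (-4 - 10/¼)) = -98*(-61 + (-4 - 10*4)) = -98*(-61 + (-4 - 40)) = -98*(-61 - 44) = -98*(-105) = 10290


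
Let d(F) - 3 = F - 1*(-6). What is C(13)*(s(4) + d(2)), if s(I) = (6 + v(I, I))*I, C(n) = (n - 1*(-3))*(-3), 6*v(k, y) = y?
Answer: -1808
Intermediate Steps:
v(k, y) = y/6
C(n) = -9 - 3*n (C(n) = (n + 3)*(-3) = (3 + n)*(-3) = -9 - 3*n)
d(F) = 9 + F (d(F) = 3 + (F - 1*(-6)) = 3 + (F + 6) = 3 + (6 + F) = 9 + F)
s(I) = I*(6 + I/6) (s(I) = (6 + I/6)*I = I*(6 + I/6))
C(13)*(s(4) + d(2)) = (-9 - 3*13)*((⅙)*4*(36 + 4) + (9 + 2)) = (-9 - 39)*((⅙)*4*40 + 11) = -48*(80/3 + 11) = -48*113/3 = -1808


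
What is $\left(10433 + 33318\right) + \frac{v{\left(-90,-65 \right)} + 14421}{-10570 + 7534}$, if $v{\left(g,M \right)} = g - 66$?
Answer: $\frac{44271257}{1012} \approx 43746.0$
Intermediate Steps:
$v{\left(g,M \right)} = -66 + g$
$\left(10433 + 33318\right) + \frac{v{\left(-90,-65 \right)} + 14421}{-10570 + 7534} = \left(10433 + 33318\right) + \frac{\left(-66 - 90\right) + 14421}{-10570 + 7534} = 43751 + \frac{-156 + 14421}{-3036} = 43751 + 14265 \left(- \frac{1}{3036}\right) = 43751 - \frac{4755}{1012} = \frac{44271257}{1012}$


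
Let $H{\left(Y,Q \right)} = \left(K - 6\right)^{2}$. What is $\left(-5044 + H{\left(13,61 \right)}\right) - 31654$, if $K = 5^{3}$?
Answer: $-22537$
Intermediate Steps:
$K = 125$
$H{\left(Y,Q \right)} = 14161$ ($H{\left(Y,Q \right)} = \left(125 - 6\right)^{2} = 119^{2} = 14161$)
$\left(-5044 + H{\left(13,61 \right)}\right) - 31654 = \left(-5044 + 14161\right) - 31654 = 9117 - 31654 = -22537$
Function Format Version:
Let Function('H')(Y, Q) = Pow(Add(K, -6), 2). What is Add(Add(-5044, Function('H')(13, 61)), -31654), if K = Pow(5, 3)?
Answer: -22537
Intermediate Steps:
K = 125
Function('H')(Y, Q) = 14161 (Function('H')(Y, Q) = Pow(Add(125, -6), 2) = Pow(119, 2) = 14161)
Add(Add(-5044, Function('H')(13, 61)), -31654) = Add(Add(-5044, 14161), -31654) = Add(9117, -31654) = -22537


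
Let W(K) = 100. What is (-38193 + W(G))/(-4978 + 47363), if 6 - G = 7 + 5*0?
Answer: -38093/42385 ≈ -0.89874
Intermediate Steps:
G = -1 (G = 6 - (7 + 5*0) = 6 - (7 + 0) = 6 - 1*7 = 6 - 7 = -1)
(-38193 + W(G))/(-4978 + 47363) = (-38193 + 100)/(-4978 + 47363) = -38093/42385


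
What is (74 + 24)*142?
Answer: 13916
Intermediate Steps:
(74 + 24)*142 = 98*142 = 13916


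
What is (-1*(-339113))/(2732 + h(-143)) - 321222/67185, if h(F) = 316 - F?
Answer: 7252762501/71462445 ≈ 101.49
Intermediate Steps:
(-1*(-339113))/(2732 + h(-143)) - 321222/67185 = (-1*(-339113))/(2732 + (316 - 1*(-143))) - 321222/67185 = 339113/(2732 + (316 + 143)) - 321222*1/67185 = 339113/(2732 + 459) - 107074/22395 = 339113/3191 - 107074/22395 = 7252762501/71462445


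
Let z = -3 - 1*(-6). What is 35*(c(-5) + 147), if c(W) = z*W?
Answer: 4620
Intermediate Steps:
z = 3 (z = -3 + 6 = 3)
c(W) = 3*W
35*(c(-5) + 147) = 35*(3*(-5) + 147) = 35*(-15 + 147) = 35*132 = 4620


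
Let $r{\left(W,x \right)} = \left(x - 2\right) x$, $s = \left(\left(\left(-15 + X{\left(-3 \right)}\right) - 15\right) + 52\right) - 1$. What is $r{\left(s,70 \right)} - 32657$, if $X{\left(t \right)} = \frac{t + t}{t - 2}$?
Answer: $-27897$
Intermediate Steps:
$X{\left(t \right)} = \frac{2 t}{-2 + t}$
$s = \frac{111}{5}$ ($s = \left(\left(\left(-15 + 2 \left(-3\right) \frac{1}{-2 - 3}\right) - 15\right) + 52\right) - 1 = \left(\left(\left(-15 + 2 \left(-3\right) \frac{1}{-5}\right) - 15\right) + 52\right) - 1 = \left(\left(\left(-15 + 2 \left(-3\right) \left(- \frac{1}{5}\right)\right) - 15\right) + 52\right) - 1 = \left(\left(\left(-15 + \frac{6}{5}\right) - 15\right) + 52\right) - 1 = \left(\left(- \frac{69}{5} - 15\right) + 52\right) - 1 = \left(- \frac{144}{5} + 52\right) - 1 = \frac{116}{5} - 1 = \frac{111}{5} \approx 22.2$)
$r{\left(W,x \right)} = x \left(-2 + x\right)$ ($r{\left(W,x \right)} = \left(-2 + x\right) x = x \left(-2 + x\right)$)
$r{\left(s,70 \right)} - 32657 = 70 \left(-2 + 70\right) - 32657 = 70 \cdot 68 - 32657 = 4760 - 32657 = -27897$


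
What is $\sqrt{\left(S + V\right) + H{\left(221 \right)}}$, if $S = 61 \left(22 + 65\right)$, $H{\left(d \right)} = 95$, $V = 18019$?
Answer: $\sqrt{23421} \approx 153.04$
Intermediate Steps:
$S = 5307$ ($S = 61 \cdot 87 = 5307$)
$\sqrt{\left(S + V\right) + H{\left(221 \right)}} = \sqrt{\left(5307 + 18019\right) + 95} = \sqrt{23326 + 95} = \sqrt{23421}$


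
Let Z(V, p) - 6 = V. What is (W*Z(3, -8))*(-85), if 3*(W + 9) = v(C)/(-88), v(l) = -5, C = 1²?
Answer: 604605/88 ≈ 6870.5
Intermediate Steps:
C = 1
Z(V, p) = 6 + V
W = -2371/264 (W = -9 + (-5/(-88))/3 = -9 + (-5*(-1/88))/3 = -9 + (⅓)*(5/88) = -9 + 5/264 = -2371/264 ≈ -8.9811)
(W*Z(3, -8))*(-85) = -2371*(6 + 3)/264*(-85) = -2371/264*9*(-85) = -7113/88*(-85) = 604605/88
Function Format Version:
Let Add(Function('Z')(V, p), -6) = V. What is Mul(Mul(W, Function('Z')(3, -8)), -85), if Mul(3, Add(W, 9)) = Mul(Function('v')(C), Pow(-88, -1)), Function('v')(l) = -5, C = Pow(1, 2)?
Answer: Rational(604605, 88) ≈ 6870.5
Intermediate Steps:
C = 1
Function('Z')(V, p) = Add(6, V)
W = Rational(-2371, 264) (W = Add(-9, Mul(Rational(1, 3), Mul(-5, Pow(-88, -1)))) = Add(-9, Mul(Rational(1, 3), Mul(-5, Rational(-1, 88)))) = Add(-9, Mul(Rational(1, 3), Rational(5, 88))) = Add(-9, Rational(5, 264)) = Rational(-2371, 264) ≈ -8.9811)
Mul(Mul(W, Function('Z')(3, -8)), -85) = Mul(Mul(Rational(-2371, 264), Add(6, 3)), -85) = Mul(Mul(Rational(-2371, 264), 9), -85) = Mul(Rational(-7113, 88), -85) = Rational(604605, 88)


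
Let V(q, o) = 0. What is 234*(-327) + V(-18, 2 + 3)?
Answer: -76518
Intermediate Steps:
234*(-327) + V(-18, 2 + 3) = 234*(-327) + 0 = -76518 + 0 = -76518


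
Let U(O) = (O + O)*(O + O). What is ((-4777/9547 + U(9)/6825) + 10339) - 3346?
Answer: 151874102426/21719425 ≈ 6992.5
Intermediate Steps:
U(O) = 4*O**2 (U(O) = (2*O)*(2*O) = 4*O**2)
((-4777/9547 + U(9)/6825) + 10339) - 3346 = ((-4777/9547 + (4*9**2)/6825) + 10339) - 3346 = ((-4777*1/9547 + (4*81)*(1/6825)) + 10339) - 3346 = ((-4777/9547 + 324*(1/6825)) + 10339) - 3346 = ((-4777/9547 + 108/2275) + 10339) - 3346 = (-9836599/21719425 + 10339) - 3346 = 224547298476/21719425 - 3346 = 151874102426/21719425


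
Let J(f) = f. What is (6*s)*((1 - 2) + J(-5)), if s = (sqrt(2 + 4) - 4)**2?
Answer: -792 + 288*sqrt(6) ≈ -86.547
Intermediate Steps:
s = (-4 + sqrt(6))**2 (s = (sqrt(6) - 4)**2 = (-4 + sqrt(6))**2 ≈ 2.4041)
(6*s)*((1 - 2) + J(-5)) = (6*(4 - sqrt(6))**2)*((1 - 2) - 5) = (6*(4 - sqrt(6))**2)*(-1 - 5) = (6*(4 - sqrt(6))**2)*(-6) = -36*(4 - sqrt(6))**2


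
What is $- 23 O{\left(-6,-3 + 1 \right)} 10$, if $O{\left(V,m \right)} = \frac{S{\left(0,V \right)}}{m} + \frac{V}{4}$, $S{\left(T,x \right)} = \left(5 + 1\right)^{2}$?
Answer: $4485$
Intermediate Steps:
$S{\left(T,x \right)} = 36$ ($S{\left(T,x \right)} = 6^{2} = 36$)
$O{\left(V,m \right)} = \frac{36}{m} + \frac{V}{4}$
$- 23 O{\left(-6,-3 + 1 \right)} 10 = - 23 \left(\frac{36}{-3 + 1} + \frac{1}{4} \left(-6\right)\right) 10 = - 23 \left(\frac{36}{-2} - \frac{3}{2}\right) 10 = - 23 \left(36 \left(- \frac{1}{2}\right) - \frac{3}{2}\right) 10 = - 23 \left(-18 - \frac{3}{2}\right) 10 = \left(-23\right) \left(- \frac{39}{2}\right) 10 = \frac{897}{2} \cdot 10 = 4485$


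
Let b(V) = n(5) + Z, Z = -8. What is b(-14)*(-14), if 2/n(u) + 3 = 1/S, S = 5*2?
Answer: 3528/29 ≈ 121.66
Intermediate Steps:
S = 10
n(u) = -20/29 (n(u) = 2/(-3 + 1/10) = 2/(-3 + ⅒) = 2/(-29/10) = 2*(-10/29) = -20/29)
b(V) = -252/29 (b(V) = -20/29 - 8 = -252/29)
b(-14)*(-14) = -252/29*(-14) = 3528/29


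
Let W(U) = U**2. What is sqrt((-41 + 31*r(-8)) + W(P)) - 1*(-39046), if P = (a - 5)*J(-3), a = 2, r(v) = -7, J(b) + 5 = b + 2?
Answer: 39046 + sqrt(66) ≈ 39054.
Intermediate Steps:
J(b) = -3 + b (J(b) = -5 + (b + 2) = -5 + (2 + b) = -3 + b)
P = 18 (P = (2 - 5)*(-3 - 3) = -3*(-6) = 18)
sqrt((-41 + 31*r(-8)) + W(P)) - 1*(-39046) = sqrt((-41 + 31*(-7)) + 18**2) - 1*(-39046) = sqrt((-41 - 217) + 324) + 39046 = sqrt(-258 + 324) + 39046 = sqrt(66) + 39046 = 39046 + sqrt(66)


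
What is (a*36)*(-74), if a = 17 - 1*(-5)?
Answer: -58608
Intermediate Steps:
a = 22 (a = 17 + 5 = 22)
(a*36)*(-74) = (22*36)*(-74) = 792*(-74) = -58608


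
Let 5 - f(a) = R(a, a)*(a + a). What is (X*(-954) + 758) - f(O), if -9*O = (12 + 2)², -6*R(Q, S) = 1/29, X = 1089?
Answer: -812873603/783 ≈ -1.0382e+6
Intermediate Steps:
R(Q, S) = -1/174 (R(Q, S) = -⅙/29 = -⅙*1/29 = -1/174)
O = -196/9 (O = -(12 + 2)²/9 = -⅑*14² = -⅑*196 = -196/9 ≈ -21.778)
f(a) = 5 + a/87 (f(a) = 5 - (-1)*(a + a)/174 = 5 - (-1)*2*a/174 = 5 - (-1)*a/87 = 5 + a/87)
(X*(-954) + 758) - f(O) = (1089*(-954) + 758) - (5 + (1/87)*(-196/9)) = (-1038906 + 758) - (5 - 196/783) = -1038148 - 1*3719/783 = -1038148 - 3719/783 = -812873603/783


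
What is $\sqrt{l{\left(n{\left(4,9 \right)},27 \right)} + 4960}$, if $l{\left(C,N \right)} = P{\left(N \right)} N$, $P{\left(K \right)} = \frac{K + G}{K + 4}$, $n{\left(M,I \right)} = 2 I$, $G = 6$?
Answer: $\frac{\sqrt{4794181}}{31} \approx 70.631$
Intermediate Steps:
$P{\left(K \right)} = \frac{6 + K}{4 + K}$ ($P{\left(K \right)} = \frac{K + 6}{K + 4} = \frac{6 + K}{4 + K}$)
$l{\left(C,N \right)} = \frac{N \left(6 + N\right)}{4 + N}$ ($l{\left(C,N \right)} = \frac{6 + N}{4 + N} N = \frac{N \left(6 + N\right)}{4 + N}$)
$\sqrt{l{\left(n{\left(4,9 \right)},27 \right)} + 4960} = \sqrt{\frac{27 \left(6 + 27\right)}{4 + 27} + 4960} = \sqrt{27 \cdot \frac{1}{31} \cdot 33 + 4960} = \sqrt{\frac{891}{31} + 4960} = \sqrt{\frac{154651}{31}} = \frac{\sqrt{4794181}}{31}$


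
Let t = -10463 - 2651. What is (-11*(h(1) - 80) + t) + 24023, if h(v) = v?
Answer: 11778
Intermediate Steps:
t = -13114
(-11*(h(1) - 80) + t) + 24023 = (-11*(1 - 80) - 13114) + 24023 = (-11*(-79) - 13114) + 24023 = (869 - 13114) + 24023 = -12245 + 24023 = 11778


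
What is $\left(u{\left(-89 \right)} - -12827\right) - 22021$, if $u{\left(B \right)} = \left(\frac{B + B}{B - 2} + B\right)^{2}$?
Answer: $- \frac{13393273}{8281} \approx -1617.3$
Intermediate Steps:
$u{\left(B \right)} = \left(B + \frac{2 B}{-2 + B}\right)^{2}$ ($u{\left(B \right)} = \left(\frac{2 B}{-2 + B} + B\right)^{2} = \left(B + \frac{2 B}{-2 + B}\right)^{2}$)
$\left(u{\left(-89 \right)} - -12827\right) - 22021 = \left(\frac{\left(-89\right)^{4}}{\left(-2 - 89\right)^{2}} - -12827\right) - 22021 = \left(\frac{62742241}{8281} + 12827\right) - 22021 = \frac{168962628}{8281} - 22021 = - \frac{13393273}{8281}$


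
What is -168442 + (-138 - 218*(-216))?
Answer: -121492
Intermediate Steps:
-168442 + (-138 - 218*(-216)) = -168442 + (-138 + 47088) = -168442 + 46950 = -121492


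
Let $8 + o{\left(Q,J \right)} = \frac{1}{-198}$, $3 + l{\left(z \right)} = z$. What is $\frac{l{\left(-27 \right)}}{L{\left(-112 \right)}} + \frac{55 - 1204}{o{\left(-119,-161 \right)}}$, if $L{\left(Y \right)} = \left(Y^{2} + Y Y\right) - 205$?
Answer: $\frac{5660884716}{39439555} \approx 143.53$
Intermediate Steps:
$L{\left(Y \right)} = -205 + 2 Y^{2}$ ($L{\left(Y \right)} = \left(Y^{2} + Y^{2}\right) - 205 = 2 Y^{2} - 205 = -205 + 2 Y^{2}$)
$l{\left(z \right)} = -3 + z$
$o{\left(Q,J \right)} = - \frac{1585}{198}$ ($o{\left(Q,J \right)} = -8 + \frac{1}{-198} = -8 - \frac{1}{198} = - \frac{1585}{198}$)
$\frac{l{\left(-27 \right)}}{L{\left(-112 \right)}} + \frac{55 - 1204}{o{\left(-119,-161 \right)}} = \frac{-3 - 27}{-205 + 2 \left(-112\right)^{2}} + \frac{55 - 1204}{- \frac{1585}{198}} = - \frac{30}{-205 + 2 \cdot 12544} + \left(55 - 1204\right) \left(- \frac{198}{1585}\right) = - \frac{30}{-205 + 25088} - - \frac{227502}{1585} = - \frac{30}{24883} + \frac{227502}{1585} = \frac{5660884716}{39439555}$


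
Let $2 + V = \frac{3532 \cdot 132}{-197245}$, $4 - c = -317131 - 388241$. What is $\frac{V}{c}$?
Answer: $- \frac{430357}{69565944560} \approx -6.1863 \cdot 10^{-6}$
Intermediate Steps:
$c = 705376$ ($c = 4 - \left(-317131 - 388241\right) = 4 - -705372 = 4 + 705372 = 705376$)
$V = - \frac{860714}{197245}$ ($V = -2 + \frac{3532 \cdot 132}{-197245} = -2 + 466224 \left(- \frac{1}{197245}\right) = -2 - \frac{466224}{197245} = - \frac{860714}{197245} \approx -4.3637$)
$\frac{V}{c} = - \frac{860714}{197245 \cdot 705376} = \left(- \frac{860714}{197245}\right) \frac{1}{705376} = - \frac{430357}{69565944560}$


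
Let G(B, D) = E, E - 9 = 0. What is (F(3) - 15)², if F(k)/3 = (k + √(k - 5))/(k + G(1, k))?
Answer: (57 - I*√2)²/16 ≈ 202.94 - 10.076*I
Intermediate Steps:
E = 9 (E = 9 + 0 = 9)
G(B, D) = 9
F(k) = 3*(k + √(-5 + k))/(9 + k) (F(k) = 3*((k + √(k - 5))/(k + 9)) = 3*((k + √(-5 + k))/(9 + k)) = 3*(k + √(-5 + k))/(9 + k))
(F(3) - 15)² = (3*(3 + √(-5 + 3))/(9 + 3) - 15)² = (3*(3 + √(-2))/12 - 15)² = (3*(1/12)*(3 + I*√2) - 15)² = ((¾ + I*√2/4) - 15)² = (-57/4 + I*√2/4)²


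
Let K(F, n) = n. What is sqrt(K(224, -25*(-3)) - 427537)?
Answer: I*sqrt(427462) ≈ 653.81*I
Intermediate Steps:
sqrt(K(224, -25*(-3)) - 427537) = sqrt(-25*(-3) - 427537) = sqrt(75 - 427537) = sqrt(-427462) = I*sqrt(427462)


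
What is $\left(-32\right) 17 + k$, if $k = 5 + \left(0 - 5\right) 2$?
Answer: $-549$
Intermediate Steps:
$k = -5$ ($k = 5 - 10 = -5$)
$\left(-32\right) 17 + k = \left(-32\right) 17 - 5 = -544 - 5 = -549$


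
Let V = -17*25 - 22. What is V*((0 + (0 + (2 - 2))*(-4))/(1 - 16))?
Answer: 0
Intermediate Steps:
V = -447 (V = -425 - 22 = -447)
V*((0 + (0 + (2 - 2))*(-4))/(1 - 16)) = -447*(0 + (0 + (2 - 2))*(-4))/(1 - 16) = -447*(0 + (0 + 0)*(-4))/(-15) = -447*(0 + 0*(-4))*(-1)/15 = -447*(0 + 0)*(-1)/15 = -0*(-1)/15 = -447*0 = 0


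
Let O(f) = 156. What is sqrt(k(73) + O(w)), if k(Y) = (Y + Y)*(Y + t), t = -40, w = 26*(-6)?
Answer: sqrt(4974) ≈ 70.527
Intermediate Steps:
w = -156
k(Y) = 2*Y*(-40 + Y) (k(Y) = (Y + Y)*(Y - 40) = (2*Y)*(-40 + Y) = 2*Y*(-40 + Y))
sqrt(k(73) + O(w)) = sqrt(2*73*(-40 + 73) + 156) = sqrt(2*73*33 + 156) = sqrt(4818 + 156) = sqrt(4974)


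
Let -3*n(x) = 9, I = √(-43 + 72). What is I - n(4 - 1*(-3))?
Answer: 3 + √29 ≈ 8.3852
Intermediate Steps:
I = √29 ≈ 5.3852
n(x) = -3 (n(x) = -⅓*9 = -3)
I - n(4 - 1*(-3)) = √29 - 1*(-3) = √29 + 3 = 3 + √29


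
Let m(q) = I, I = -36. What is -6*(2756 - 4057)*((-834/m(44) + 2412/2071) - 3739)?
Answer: -60052173373/2071 ≈ -2.8997e+7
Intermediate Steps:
m(q) = -36
-6*(2756 - 4057)*((-834/m(44) + 2412/2071) - 3739) = -6*(2756 - 4057)*((-834/(-36) + 2412/2071) - 3739) = -(-7806)*((-834*(-1/36) + 2412*(1/2071)) - 3739) = -(-7806)*((139/6 + 2412/2071) - 3739) = -(-7806)*(302341/12426 - 3739) = -(-7806)*(-46158473)/12426 = -6*60052173373/12426 = -60052173373/2071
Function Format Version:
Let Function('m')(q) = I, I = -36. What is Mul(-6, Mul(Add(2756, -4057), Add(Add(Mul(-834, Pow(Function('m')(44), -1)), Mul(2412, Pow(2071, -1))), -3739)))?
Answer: Rational(-60052173373, 2071) ≈ -2.8997e+7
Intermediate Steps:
Function('m')(q) = -36
Mul(-6, Mul(Add(2756, -4057), Add(Add(Mul(-834, Pow(Function('m')(44), -1)), Mul(2412, Pow(2071, -1))), -3739))) = Mul(-6, Mul(Add(2756, -4057), Add(Add(Mul(-834, Pow(-36, -1)), Mul(2412, Pow(2071, -1))), -3739))) = Mul(-6, Mul(-1301, Add(Add(Mul(-834, Rational(-1, 36)), Mul(2412, Rational(1, 2071))), -3739))) = Mul(-6, Mul(-1301, Add(Add(Rational(139, 6), Rational(2412, 2071)), -3739))) = Mul(-6, Mul(-1301, Add(Rational(302341, 12426), -3739))) = Mul(-6, Mul(-1301, Rational(-46158473, 12426))) = Mul(-6, Rational(60052173373, 12426)) = Rational(-60052173373, 2071)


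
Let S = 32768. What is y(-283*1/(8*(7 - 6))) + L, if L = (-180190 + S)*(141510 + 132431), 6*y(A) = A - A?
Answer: -40384930102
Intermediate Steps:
y(A) = 0 (y(A) = (A - A)/6 = (⅙)*0 = 0)
L = -40384930102 (L = (-180190 + 32768)*(141510 + 132431) = -147422*273941 = -40384930102)
y(-283*1/(8*(7 - 6))) + L = 0 - 40384930102 = -40384930102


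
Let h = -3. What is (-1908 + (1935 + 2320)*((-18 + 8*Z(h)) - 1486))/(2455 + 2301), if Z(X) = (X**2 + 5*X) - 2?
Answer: -1668437/1189 ≈ -1403.2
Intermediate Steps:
Z(X) = -2 + X**2 + 5*X
(-1908 + (1935 + 2320)*((-18 + 8*Z(h)) - 1486))/(2455 + 2301) = (-1908 + (1935 + 2320)*((-18 + 8*(-2 + (-3)**2 + 5*(-3))) - 1486))/(2455 + 2301) = (-1908 + 4255*((-18 + 8*(-2 + 9 - 15)) - 1486))/4756 = (-1908 + 4255*((-18 + 8*(-8)) - 1486))*(1/4756) = (-1908 + 4255*((-18 - 64) - 1486))*(1/4756) = (-1908 + 4255*(-82 - 1486))*(1/4756) = (-1908 + 4255*(-1568))*(1/4756) = (-1908 - 6671840)*(1/4756) = -6673748*1/4756 = -1668437/1189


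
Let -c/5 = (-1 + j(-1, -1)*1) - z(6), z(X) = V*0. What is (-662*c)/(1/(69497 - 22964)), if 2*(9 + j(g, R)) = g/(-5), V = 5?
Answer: -1524839877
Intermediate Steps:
j(g, R) = -9 - g/10 (j(g, R) = -9 + (g/(-5))/2 = -9 + (g*(-⅕))/2 = -9 + (-g/5)/2 = -9 - g/10)
z(X) = 0 (z(X) = 5*0 = 0)
c = 99/2 (c = -5*((-1 + (-9 - ⅒*(-1))*1) - 1*0) = -5*((-1 + (-9 + ⅒)*1) + 0) = -5*((-1 - 89/10*1) + 0) = -5*((-1 - 89/10) + 0) = -5*(-99/10 + 0) = -5*(-99/10) = 99/2 ≈ 49.500)
(-662*c)/(1/(69497 - 22964)) = (-662*99/2)/(1/(69497 - 22964)) = -32769/(1/46533) = -32769/1/46533 = -32769*46533 = -1524839877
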